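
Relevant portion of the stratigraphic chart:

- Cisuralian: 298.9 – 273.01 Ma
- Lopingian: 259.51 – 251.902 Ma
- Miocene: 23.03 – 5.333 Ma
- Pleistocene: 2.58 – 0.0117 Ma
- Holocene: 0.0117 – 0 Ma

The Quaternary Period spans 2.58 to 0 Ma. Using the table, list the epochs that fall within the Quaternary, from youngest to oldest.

Holocene, Pleistocene

Epochs with both bounds inside 2.58–0 Ma: Holocene (0.0117–0), Pleistocene (2.58–0.0117).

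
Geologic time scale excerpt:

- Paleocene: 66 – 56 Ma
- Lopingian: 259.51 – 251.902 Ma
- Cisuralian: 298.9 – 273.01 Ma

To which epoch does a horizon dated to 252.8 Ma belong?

Lopingian

252.8 Ma lies between 259.51 and 251.902 Ma, so it falls in the Lopingian.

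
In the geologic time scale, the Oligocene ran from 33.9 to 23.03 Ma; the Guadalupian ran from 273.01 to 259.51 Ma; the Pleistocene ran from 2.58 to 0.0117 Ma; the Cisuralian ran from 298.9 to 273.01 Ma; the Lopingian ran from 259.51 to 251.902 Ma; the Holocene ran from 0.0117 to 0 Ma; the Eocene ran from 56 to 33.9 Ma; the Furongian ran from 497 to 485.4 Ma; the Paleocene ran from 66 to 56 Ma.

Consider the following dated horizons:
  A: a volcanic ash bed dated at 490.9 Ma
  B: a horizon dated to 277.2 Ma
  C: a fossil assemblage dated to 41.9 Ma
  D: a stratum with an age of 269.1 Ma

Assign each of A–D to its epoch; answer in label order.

A — Furongian; B — Cisuralian; C — Eocene; D — Guadalupian

Match each age against the start–end ranges in the excerpt: A = 490.9 Ma → Furongian (497–485.4); B = 277.2 Ma → Cisuralian (298.9–273.01); C = 41.9 Ma → Eocene (56–33.9); D = 269.1 Ma → Guadalupian (273.01–259.51).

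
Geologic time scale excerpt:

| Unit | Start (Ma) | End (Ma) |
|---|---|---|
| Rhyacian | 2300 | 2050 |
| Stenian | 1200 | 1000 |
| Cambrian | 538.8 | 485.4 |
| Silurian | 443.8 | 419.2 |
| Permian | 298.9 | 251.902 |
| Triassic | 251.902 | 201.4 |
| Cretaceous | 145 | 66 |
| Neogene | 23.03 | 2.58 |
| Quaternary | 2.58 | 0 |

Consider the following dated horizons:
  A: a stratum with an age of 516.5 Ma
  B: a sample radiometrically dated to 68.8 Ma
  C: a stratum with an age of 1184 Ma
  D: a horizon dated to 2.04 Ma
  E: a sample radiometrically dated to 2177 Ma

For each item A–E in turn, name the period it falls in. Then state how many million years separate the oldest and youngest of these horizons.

A — Cambrian; B — Cretaceous; C — Stenian; D — Quaternary; E — Rhyacian; span 2174.96 million years

A: 516.5 Ma lies in 538.8–485.4 Ma, so Cambrian.
B: 68.8 Ma lies in 145–66 Ma, so Cretaceous.
C: 1184 Ma lies in 1200–1000 Ma, so Stenian.
D: 2.04 Ma lies in 2.58–0 Ma, so Quaternary.
E: 2177 Ma lies in 2300–2050 Ma, so Rhyacian.
Oldest = 2177 Ma, youngest = 2.04 Ma → span 2174.96 Myr.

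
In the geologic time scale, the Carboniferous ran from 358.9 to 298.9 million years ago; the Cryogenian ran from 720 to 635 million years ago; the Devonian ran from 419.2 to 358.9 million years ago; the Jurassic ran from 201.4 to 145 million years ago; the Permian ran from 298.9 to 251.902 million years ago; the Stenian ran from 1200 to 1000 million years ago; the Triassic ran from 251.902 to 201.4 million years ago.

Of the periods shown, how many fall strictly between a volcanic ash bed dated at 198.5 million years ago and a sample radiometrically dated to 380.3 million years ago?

The older date is 380.3 Ma and the younger is 198.5 Ma.
Periods with start < 380.3 and end > 198.5 Ma: Carboniferous (358.9–298.9), Permian (298.9–251.902), Triassic (251.902–201.4).
That is 3 complete periods.

3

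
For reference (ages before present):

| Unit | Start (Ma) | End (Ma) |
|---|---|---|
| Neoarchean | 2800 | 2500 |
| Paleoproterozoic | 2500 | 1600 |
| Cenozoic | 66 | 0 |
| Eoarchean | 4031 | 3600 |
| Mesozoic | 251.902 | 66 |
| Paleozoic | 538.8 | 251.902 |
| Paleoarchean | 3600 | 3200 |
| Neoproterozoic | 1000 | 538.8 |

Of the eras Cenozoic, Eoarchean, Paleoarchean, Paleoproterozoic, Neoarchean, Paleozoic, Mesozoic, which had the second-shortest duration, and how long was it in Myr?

Durations: Cenozoic 66; Eoarchean 431; Paleoarchean 400; Paleoproterozoic 900; Neoarchean 300; Paleozoic 286.898; Mesozoic 185.902 Myr.
Sorted shortest-first: Cenozoic (66), Mesozoic (185.902), Paleozoic (286.898), Neoarchean (300), Paleoarchean (400), Eoarchean (431), Paleoproterozoic (900).
The second shortest is Mesozoic at 185.902 Myr.

Mesozoic, 185.902 million years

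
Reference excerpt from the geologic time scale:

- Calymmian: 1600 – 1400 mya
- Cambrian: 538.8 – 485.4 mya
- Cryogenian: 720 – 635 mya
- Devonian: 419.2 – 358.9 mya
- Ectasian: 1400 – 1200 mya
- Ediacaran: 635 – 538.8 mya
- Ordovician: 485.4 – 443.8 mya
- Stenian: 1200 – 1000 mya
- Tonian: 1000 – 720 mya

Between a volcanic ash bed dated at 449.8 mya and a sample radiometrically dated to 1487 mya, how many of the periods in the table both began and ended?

1487 Ma sits inside the Calymmian (1600–1400) and 449.8 Ma inside the Ordovician (485.4–443.8); neither of those is wholly between the two dates.
The listed periods lying completely between them are Ectasian, Stenian, Tonian, Cryogenian, Ediacaran, Cambrian — 6 in all.

6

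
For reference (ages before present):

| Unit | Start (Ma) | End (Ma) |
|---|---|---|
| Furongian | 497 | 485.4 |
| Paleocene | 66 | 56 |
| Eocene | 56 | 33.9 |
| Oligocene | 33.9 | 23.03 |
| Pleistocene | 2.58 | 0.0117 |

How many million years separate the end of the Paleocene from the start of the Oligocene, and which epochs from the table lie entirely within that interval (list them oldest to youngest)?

22.1 million years; Eocene

The Paleocene closes at 56 Ma and the Oligocene opens at 33.9 Ma, so the interval is 56 − 33.9 = 22.1 Myr.
An epoch fits inside if it starts at or after 56 Ma and ends at or before 33.9 Ma; oldest first that gives Eocene.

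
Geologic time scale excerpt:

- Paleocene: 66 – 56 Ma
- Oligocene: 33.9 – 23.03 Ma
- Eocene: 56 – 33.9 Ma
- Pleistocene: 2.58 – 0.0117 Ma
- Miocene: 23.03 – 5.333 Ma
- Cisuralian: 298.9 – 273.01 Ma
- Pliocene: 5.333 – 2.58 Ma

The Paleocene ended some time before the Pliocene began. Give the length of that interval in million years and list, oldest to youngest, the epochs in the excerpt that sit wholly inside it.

End of Paleocene = 56 Ma; start of Pliocene = 5.333 Ma.
Gap = 56 − 5.333 = 50.667 Myr.
Epochs wholly inside 56–5.333 Ma: Eocene (56–33.9), Oligocene (33.9–23.03), Miocene (23.03–5.333).

50.667 million years; Eocene, Oligocene, Miocene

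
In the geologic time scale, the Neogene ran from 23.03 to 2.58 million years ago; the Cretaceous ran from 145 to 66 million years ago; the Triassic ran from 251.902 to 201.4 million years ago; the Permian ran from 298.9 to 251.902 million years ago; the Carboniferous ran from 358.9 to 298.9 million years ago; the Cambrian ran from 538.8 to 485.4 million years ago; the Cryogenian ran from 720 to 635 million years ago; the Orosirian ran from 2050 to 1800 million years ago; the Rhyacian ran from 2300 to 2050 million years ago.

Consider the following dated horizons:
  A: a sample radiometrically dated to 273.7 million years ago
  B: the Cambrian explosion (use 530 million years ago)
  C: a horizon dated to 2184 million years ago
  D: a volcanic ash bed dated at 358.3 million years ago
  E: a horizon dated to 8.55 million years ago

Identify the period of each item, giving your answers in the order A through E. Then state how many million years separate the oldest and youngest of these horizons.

A — Permian; B — Cambrian; C — Rhyacian; D — Carboniferous; E — Neogene; span 2175.45 million years

A: 273.7 Ma lies in 298.9–251.902 Ma, so Permian.
B: 530 Ma lies in 538.8–485.4 Ma, so Cambrian.
C: 2184 Ma lies in 2300–2050 Ma, so Rhyacian.
D: 358.3 Ma lies in 358.9–298.9 Ma, so Carboniferous.
E: 8.55 Ma lies in 23.03–2.58 Ma, so Neogene.
Oldest = 2184 Ma, youngest = 8.55 Ma → span 2175.45 Myr.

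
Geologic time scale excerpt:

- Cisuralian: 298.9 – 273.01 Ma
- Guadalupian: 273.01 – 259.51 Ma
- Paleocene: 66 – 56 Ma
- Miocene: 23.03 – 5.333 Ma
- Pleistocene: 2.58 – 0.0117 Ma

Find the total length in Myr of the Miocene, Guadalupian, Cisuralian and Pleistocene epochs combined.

59.6553 million years

Duration is start − end for each: (23.03 − 5.333) + (273.01 − 259.51) + (298.9 − 273.01) + (2.58 − 0.0117).
That is 17.697 + 13.5 + 25.89 + 2.5683, which totals 59.6553 million years.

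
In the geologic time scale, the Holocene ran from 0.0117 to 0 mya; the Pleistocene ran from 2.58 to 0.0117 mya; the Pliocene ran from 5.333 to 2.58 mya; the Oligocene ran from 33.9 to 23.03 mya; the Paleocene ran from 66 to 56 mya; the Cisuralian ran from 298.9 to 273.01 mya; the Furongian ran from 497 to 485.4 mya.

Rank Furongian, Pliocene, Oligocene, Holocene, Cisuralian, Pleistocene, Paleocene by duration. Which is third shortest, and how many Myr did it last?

Start − end for each: Furongian 497 − 485.4 = 11.6; Pliocene 5.333 − 2.58 = 2.753; Oligocene 33.9 − 23.03 = 10.87; Holocene 0.0117 − 0 = 0.0117; Cisuralian 298.9 − 273.01 = 25.89; Pleistocene 2.58 − 0.0117 = 2.5683; Paleocene 66 − 56 = 10.
Ranking these from shortest: Holocene < Pleistocene < Pliocene < Paleocene < Oligocene < Furongian < Cisuralian.
Position 3 in that ranking is Pliocene, which lasted 2.753 Myr.

Pliocene, 2.753 million years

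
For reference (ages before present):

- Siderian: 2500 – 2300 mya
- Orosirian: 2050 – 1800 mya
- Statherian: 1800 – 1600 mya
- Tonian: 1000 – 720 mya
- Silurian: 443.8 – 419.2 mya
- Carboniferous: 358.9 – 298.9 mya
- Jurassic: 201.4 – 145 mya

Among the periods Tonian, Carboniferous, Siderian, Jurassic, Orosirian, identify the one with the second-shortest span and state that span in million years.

Start − end for each: Tonian 1000 − 720 = 280; Carboniferous 358.9 − 298.9 = 60; Siderian 2500 − 2300 = 200; Jurassic 201.4 − 145 = 56.4; Orosirian 2050 − 1800 = 250.
Ranking these from shortest: Jurassic < Carboniferous < Siderian < Orosirian < Tonian.
Position 2 in that ranking is Carboniferous, which lasted 60 Myr.

Carboniferous, 60 million years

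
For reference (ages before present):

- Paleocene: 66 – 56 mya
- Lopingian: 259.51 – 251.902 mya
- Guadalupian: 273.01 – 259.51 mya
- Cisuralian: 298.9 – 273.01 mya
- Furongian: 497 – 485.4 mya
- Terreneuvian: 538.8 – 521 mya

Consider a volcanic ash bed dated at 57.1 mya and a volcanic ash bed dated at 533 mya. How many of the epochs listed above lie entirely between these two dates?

The older date is 533 Ma and the younger is 57.1 Ma.
Epochs with start < 533 and end > 57.1 Ma: Furongian (497–485.4), Cisuralian (298.9–273.01), Guadalupian (273.01–259.51), Lopingian (259.51–251.902).
That is 4 complete epochs.

4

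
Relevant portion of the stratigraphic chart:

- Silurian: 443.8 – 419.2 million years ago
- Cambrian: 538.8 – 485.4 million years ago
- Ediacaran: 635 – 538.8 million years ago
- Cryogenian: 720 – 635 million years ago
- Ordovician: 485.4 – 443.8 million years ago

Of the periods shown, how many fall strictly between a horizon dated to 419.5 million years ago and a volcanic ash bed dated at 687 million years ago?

3

The older date is 687 Ma and the younger is 419.5 Ma.
Periods with start < 687 and end > 419.5 Ma: Ediacaran (635–538.8), Cambrian (538.8–485.4), Ordovician (485.4–443.8).
That is 3 complete periods.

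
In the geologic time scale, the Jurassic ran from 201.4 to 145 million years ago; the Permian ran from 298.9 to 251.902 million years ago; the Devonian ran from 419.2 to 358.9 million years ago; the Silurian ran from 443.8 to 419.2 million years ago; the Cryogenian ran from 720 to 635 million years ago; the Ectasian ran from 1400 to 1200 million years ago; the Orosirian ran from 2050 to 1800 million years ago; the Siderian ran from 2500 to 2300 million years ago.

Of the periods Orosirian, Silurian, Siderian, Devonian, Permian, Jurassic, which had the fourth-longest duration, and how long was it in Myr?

Durations: Orosirian 250; Silurian 24.6; Siderian 200; Devonian 60.3; Permian 46.998; Jurassic 56.4 Myr.
Sorted longest-first: Orosirian (250), Siderian (200), Devonian (60.3), Jurassic (56.4), Permian (46.998), Silurian (24.6).
The fourth longest is Jurassic at 56.4 Myr.

Jurassic, 56.4 million years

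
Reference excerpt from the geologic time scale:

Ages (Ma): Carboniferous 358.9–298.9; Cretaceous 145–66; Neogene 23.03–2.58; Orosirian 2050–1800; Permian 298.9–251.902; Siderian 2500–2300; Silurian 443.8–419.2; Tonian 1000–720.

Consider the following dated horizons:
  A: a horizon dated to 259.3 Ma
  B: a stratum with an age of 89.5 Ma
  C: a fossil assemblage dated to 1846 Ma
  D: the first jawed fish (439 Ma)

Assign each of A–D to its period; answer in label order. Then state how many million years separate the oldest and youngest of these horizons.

A — Permian; B — Cretaceous; C — Orosirian; D — Silurian; span 1756.5 million years

A: 259.3 Ma lies in 298.9–251.902 Ma, so Permian.
B: 89.5 Ma lies in 145–66 Ma, so Cretaceous.
C: 1846 Ma lies in 2050–1800 Ma, so Orosirian.
D: 439 Ma lies in 443.8–419.2 Ma, so Silurian.
Oldest = 1846 Ma, youngest = 89.5 Ma → span 1756.5 Myr.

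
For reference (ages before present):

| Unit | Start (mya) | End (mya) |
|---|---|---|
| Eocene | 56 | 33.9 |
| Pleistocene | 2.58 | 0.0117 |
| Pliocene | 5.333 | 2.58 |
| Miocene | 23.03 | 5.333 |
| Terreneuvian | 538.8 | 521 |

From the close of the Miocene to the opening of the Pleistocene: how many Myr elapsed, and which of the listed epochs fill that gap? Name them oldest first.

2.753 million years; Pliocene

End of Miocene = 5.333 Ma; start of Pleistocene = 2.58 Ma.
Gap = 5.333 − 2.58 = 2.753 Myr.
Epochs wholly inside 5.333–2.58 Ma: Pliocene (5.333–2.58).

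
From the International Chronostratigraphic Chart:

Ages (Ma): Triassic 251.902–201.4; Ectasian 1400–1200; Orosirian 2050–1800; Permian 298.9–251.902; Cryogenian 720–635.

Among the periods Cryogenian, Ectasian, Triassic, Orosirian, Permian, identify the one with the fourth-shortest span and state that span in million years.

Start − end for each: Cryogenian 720 − 635 = 85; Ectasian 1400 − 1200 = 200; Triassic 251.902 − 201.4 = 50.502; Orosirian 2050 − 1800 = 250; Permian 298.9 − 251.902 = 46.998.
Ranking these from shortest: Permian < Triassic < Cryogenian < Ectasian < Orosirian.
Position 4 in that ranking is Ectasian, which lasted 200 Myr.

Ectasian, 200 million years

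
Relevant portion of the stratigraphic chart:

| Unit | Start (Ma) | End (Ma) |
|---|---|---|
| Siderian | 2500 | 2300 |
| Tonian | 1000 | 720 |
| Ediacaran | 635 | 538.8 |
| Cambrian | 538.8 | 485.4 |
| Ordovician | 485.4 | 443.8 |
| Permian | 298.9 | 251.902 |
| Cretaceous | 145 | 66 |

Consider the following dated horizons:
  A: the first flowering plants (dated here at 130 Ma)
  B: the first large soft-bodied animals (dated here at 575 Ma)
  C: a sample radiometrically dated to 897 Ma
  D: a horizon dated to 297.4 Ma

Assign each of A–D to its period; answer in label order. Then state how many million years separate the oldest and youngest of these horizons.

A — Cretaceous; B — Ediacaran; C — Tonian; D — Permian; span 767 million years

Match each age against the start–end ranges in the excerpt: A = 130 Ma → Cretaceous (145–66); B = 575 Ma → Ediacaran (635–538.8); C = 897 Ma → Tonian (1000–720); D = 297.4 Ma → Permian (298.9–251.902).
The largest age is 897 Ma and the smallest is 130 Ma; their difference is 767 Myr.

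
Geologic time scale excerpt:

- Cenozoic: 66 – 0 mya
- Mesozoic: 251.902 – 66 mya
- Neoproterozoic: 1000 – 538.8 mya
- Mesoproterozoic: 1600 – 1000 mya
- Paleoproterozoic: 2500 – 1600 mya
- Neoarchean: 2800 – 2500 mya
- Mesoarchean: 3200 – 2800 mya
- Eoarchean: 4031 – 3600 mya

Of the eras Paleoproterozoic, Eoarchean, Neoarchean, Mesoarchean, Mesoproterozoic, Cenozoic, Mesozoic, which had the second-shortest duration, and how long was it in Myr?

Start − end for each: Paleoproterozoic 2500 − 1600 = 900; Eoarchean 4031 − 3600 = 431; Neoarchean 2800 − 2500 = 300; Mesoarchean 3200 − 2800 = 400; Mesoproterozoic 1600 − 1000 = 600; Cenozoic 66 − 0 = 66; Mesozoic 251.902 − 66 = 185.902.
Ranking these from shortest: Cenozoic < Mesozoic < Neoarchean < Mesoarchean < Eoarchean < Mesoproterozoic < Paleoproterozoic.
Position 2 in that ranking is Mesozoic, which lasted 185.902 Myr.

Mesozoic, 185.902 million years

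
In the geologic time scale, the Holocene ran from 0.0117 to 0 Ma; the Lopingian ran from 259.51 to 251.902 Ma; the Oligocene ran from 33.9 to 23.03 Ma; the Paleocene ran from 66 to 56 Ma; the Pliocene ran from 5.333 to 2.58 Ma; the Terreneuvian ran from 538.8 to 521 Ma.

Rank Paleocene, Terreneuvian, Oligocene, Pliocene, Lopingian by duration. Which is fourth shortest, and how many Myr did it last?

Oligocene, 10.87 million years

Durations: Paleocene 10; Terreneuvian 17.8; Oligocene 10.87; Pliocene 2.753; Lopingian 7.608 Myr.
Sorted shortest-first: Pliocene (2.753), Lopingian (7.608), Paleocene (10), Oligocene (10.87), Terreneuvian (17.8).
The fourth shortest is Oligocene at 10.87 Myr.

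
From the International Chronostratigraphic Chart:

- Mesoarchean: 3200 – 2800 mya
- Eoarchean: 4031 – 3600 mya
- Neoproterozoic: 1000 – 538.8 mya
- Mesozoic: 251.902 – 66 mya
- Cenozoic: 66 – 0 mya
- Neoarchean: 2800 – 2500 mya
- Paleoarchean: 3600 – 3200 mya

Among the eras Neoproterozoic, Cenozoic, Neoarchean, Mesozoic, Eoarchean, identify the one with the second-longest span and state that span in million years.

Durations: Neoproterozoic 461.2; Cenozoic 66; Neoarchean 300; Mesozoic 185.902; Eoarchean 431 Myr.
Sorted longest-first: Neoproterozoic (461.2), Eoarchean (431), Neoarchean (300), Mesozoic (185.902), Cenozoic (66).
The second longest is Eoarchean at 431 Myr.

Eoarchean, 431 million years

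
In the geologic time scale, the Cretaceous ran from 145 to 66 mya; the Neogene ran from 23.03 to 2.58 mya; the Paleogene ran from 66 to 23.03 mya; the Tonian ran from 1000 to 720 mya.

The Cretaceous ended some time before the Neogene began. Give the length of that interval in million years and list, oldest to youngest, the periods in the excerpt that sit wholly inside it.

The Cretaceous closes at 66 Ma and the Neogene opens at 23.03 Ma, so the interval is 66 − 23.03 = 42.97 Myr.
A period fits inside if it starts at or after 66 Ma and ends at or before 23.03 Ma; oldest first that gives Paleogene.

42.97 million years; Paleogene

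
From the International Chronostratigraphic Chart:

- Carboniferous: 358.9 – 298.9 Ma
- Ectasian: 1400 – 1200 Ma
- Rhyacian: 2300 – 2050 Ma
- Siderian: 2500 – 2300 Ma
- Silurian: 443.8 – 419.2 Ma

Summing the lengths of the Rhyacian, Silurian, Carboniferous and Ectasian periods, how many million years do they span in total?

534.6 million years

Each duration: Rhyacian = 250; Silurian = 24.6; Carboniferous = 60; Ectasian = 200.
Sum: 250 + 24.6 + 60 + 200 = 534.6 Myr.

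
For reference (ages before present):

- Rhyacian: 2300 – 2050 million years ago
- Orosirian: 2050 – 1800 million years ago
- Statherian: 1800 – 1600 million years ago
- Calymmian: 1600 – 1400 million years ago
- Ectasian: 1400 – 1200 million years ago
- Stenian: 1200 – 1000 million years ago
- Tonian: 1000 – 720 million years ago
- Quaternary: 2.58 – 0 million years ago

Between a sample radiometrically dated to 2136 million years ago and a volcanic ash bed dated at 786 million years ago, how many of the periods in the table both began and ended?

The older date is 2136 Ma and the younger is 786 Ma.
Periods with start < 2136 and end > 786 Ma: Orosirian (2050–1800), Statherian (1800–1600), Calymmian (1600–1400), Ectasian (1400–1200), Stenian (1200–1000).
That is 5 complete periods.

5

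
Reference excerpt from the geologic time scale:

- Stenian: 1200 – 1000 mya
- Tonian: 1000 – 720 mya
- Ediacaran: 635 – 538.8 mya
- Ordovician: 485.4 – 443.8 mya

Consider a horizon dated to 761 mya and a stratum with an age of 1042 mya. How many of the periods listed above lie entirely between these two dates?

The older date is 1042 Ma and the younger is 761 Ma.
No period both begins after 1042 Ma and ends before 761 Ma, so the count is 0.

0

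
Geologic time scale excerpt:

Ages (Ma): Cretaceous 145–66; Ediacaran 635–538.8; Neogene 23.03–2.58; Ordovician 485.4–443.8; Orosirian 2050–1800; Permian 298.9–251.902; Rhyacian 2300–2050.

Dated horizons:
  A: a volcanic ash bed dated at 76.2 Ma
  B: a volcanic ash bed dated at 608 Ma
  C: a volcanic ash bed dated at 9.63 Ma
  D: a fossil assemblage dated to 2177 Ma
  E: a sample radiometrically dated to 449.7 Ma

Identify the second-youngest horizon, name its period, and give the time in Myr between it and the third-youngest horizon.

Sorted youngest-first by Ma: C (9.63), A (76.2), E (449.7), B (608), D (2177).
The second youngest is A at 76.2 Ma, which lies in 145–66 Ma: the Cretaceous.
The third youngest is E at 449.7 Ma; separation = |76.2 − 449.7| = 373.5 Myr.

A, in the Cretaceous; 373.5 million years to E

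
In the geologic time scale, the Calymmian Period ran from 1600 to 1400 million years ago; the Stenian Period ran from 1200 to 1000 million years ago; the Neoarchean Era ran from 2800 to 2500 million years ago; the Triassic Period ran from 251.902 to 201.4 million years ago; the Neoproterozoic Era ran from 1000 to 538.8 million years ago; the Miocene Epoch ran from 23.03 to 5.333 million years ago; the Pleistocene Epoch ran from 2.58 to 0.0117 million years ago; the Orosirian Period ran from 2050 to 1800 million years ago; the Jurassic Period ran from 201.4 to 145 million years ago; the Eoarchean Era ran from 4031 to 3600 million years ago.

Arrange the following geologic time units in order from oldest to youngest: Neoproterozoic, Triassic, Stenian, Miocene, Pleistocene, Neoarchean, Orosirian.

Neoarchean, then Orosirian, then Stenian, then Neoproterozoic, then Triassic, then Miocene, then Pleistocene

Read off each span (Ma): Neoproterozoic 1000–538.8; Triassic 251.902–201.4; Stenian 1200–1000; Miocene 23.03–5.333; Pleistocene 2.58–0.0117; Neoarchean 2800–2500; Orosirian 2050–1800.
Larger Ma is older, so oldest→youngest is Neoarchean, Orosirian, Stenian, Neoproterozoic, Triassic, Miocene, Pleistocene.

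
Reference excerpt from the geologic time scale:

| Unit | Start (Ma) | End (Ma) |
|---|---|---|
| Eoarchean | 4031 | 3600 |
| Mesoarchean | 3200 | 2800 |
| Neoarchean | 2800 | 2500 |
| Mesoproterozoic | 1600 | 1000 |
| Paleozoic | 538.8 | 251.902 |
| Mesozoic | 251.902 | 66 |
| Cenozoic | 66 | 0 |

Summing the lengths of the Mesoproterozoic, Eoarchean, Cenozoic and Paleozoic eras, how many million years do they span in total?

1383.898 million years

Each duration: Mesoproterozoic = 600; Eoarchean = 431; Cenozoic = 66; Paleozoic = 286.898.
Sum: 600 + 431 + 66 + 286.898 = 1383.898 Myr.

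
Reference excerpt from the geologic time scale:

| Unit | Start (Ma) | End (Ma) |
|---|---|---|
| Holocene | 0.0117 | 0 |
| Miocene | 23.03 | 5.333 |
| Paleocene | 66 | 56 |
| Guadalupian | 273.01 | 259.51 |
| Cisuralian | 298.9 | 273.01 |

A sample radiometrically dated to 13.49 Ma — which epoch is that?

13.49 Ma lies between 23.03 and 5.333 Ma, so it falls in the Miocene.

Miocene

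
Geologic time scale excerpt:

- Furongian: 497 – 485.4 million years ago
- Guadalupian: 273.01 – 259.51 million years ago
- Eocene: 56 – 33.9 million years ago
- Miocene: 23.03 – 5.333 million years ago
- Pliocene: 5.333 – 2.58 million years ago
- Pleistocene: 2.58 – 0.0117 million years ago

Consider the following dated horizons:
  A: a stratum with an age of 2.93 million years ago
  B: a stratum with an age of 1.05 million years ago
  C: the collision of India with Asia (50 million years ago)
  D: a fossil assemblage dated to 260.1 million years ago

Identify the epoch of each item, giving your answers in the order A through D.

Match each age against the start–end ranges in the excerpt: A = 2.93 Ma → Pliocene (5.333–2.58); B = 1.05 Ma → Pleistocene (2.58–0.0117); C = 50 Ma → Eocene (56–33.9); D = 260.1 Ma → Guadalupian (273.01–259.51).

A — Pliocene; B — Pleistocene; C — Eocene; D — Guadalupian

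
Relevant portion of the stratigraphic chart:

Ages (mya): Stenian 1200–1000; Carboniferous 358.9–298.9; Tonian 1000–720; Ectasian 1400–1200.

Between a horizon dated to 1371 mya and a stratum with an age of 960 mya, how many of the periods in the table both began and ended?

1

The older date is 1371 Ma and the younger is 960 Ma.
Periods with start < 1371 and end > 960 Ma: Stenian (1200–1000).
That is 1 complete period.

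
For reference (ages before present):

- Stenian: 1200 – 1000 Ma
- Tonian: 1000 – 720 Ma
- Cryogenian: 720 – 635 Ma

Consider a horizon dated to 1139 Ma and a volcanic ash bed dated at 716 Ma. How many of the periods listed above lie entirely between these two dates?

The older date is 1139 Ma and the younger is 716 Ma.
Periods with start < 1139 and end > 716 Ma: Tonian (1000–720).
That is 1 complete period.

1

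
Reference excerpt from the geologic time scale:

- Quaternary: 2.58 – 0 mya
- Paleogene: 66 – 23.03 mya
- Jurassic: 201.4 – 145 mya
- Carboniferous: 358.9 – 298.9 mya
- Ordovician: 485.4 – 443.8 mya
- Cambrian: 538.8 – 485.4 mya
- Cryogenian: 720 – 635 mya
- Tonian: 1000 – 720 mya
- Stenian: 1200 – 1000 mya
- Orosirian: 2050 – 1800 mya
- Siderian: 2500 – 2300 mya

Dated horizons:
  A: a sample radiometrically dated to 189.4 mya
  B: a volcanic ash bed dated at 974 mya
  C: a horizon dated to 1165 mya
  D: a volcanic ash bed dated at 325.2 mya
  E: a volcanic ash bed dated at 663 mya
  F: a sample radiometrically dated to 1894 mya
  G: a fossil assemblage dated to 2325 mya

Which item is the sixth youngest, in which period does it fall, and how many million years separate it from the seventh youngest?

F, in the Orosirian; 431 million years to G

Smaller Ma means younger, so youngest first: A 189.4 < D 325.2 < E 663 < B 974 < C 1165 < F 1894 < G 2325.
Counting 6 along gives F (1894 Ma); the excerpt puts that inside the Orosirian, 2050–1800 Ma.
Next in line is G (2325 Ma), and 2325 − 1894 = 431 Myr.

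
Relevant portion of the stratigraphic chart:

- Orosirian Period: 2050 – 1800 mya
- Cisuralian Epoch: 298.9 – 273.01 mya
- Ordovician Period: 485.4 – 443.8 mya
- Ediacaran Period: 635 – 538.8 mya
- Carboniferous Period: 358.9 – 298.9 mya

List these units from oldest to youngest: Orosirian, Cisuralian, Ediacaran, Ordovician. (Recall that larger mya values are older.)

Orosirian, Ediacaran, Ordovician, Cisuralian

Read off each span (Ma): Orosirian 2050–1800; Cisuralian 298.9–273.01; Ediacaran 635–538.8; Ordovician 485.4–443.8.
Larger Ma is older, so oldest→youngest is Orosirian, Ediacaran, Ordovician, Cisuralian.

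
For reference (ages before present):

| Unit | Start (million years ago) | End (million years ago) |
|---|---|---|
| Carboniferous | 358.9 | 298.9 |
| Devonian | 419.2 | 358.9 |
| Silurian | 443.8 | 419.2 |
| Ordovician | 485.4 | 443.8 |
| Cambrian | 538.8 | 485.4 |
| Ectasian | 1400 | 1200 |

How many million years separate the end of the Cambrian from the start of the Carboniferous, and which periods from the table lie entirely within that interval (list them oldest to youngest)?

126.5 million years; Ordovician, Silurian, Devonian

The Cambrian closes at 485.4 Ma and the Carboniferous opens at 358.9 Ma, so the interval is 485.4 − 358.9 = 126.5 Myr.
A period fits inside if it starts at or after 485.4 Ma and ends at or before 358.9 Ma; oldest first that gives Ordovician, Silurian, Devonian.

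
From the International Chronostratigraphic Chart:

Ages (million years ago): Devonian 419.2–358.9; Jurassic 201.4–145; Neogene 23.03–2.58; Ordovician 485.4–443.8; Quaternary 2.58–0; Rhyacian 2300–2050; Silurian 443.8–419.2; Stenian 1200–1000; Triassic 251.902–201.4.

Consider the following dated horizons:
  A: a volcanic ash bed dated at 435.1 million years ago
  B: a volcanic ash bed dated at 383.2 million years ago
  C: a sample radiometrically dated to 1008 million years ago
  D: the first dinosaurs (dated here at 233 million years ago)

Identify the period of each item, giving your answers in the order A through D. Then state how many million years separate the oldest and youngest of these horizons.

A — Silurian; B — Devonian; C — Stenian; D — Triassic; span 775 million years

Match each age against the start–end ranges in the excerpt: A = 435.1 Ma → Silurian (443.8–419.2); B = 383.2 Ma → Devonian (419.2–358.9); C = 1008 Ma → Stenian (1200–1000); D = 233 Ma → Triassic (251.902–201.4).
The largest age is 1008 Ma and the smallest is 233 Ma; their difference is 775 Myr.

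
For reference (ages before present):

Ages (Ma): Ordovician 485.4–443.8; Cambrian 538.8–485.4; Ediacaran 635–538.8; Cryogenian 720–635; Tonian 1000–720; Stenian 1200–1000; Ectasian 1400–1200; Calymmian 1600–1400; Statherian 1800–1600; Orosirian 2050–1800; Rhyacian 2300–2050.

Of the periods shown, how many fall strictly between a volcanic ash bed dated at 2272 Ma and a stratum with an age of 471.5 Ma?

The older date is 2272 Ma and the younger is 471.5 Ma.
Periods with start < 2272 and end > 471.5 Ma: Orosirian (2050–1800), Statherian (1800–1600), Calymmian (1600–1400), Ectasian (1400–1200), Stenian (1200–1000), Tonian (1000–720), Cryogenian (720–635), Ediacaran (635–538.8), Cambrian (538.8–485.4).
That is 9 complete periods.

9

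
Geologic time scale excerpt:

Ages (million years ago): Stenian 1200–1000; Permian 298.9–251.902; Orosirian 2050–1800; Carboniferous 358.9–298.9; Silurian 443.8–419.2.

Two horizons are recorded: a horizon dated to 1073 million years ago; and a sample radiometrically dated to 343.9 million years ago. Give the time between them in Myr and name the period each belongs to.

729.1 million years apart; the first in the Stenian, the second in the Carboniferous

Elapsed time: 1073 − 343.9 = 729.1 Myr.
1073 Ma lies within 1200–1000 Ma: Stenian.
343.9 Ma lies within 358.9–298.9 Ma: Carboniferous.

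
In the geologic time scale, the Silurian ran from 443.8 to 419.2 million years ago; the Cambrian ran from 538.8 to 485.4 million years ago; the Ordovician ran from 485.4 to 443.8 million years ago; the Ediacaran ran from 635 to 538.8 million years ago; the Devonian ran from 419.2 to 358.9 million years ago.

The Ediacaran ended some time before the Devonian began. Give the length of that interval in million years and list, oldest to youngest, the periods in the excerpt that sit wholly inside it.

119.6 million years; Cambrian, Ordovician, Silurian

The Ediacaran closes at 538.8 Ma and the Devonian opens at 419.2 Ma, so the interval is 538.8 − 419.2 = 119.6 Myr.
A period fits inside if it starts at or after 538.8 Ma and ends at or before 419.2 Ma; oldest first that gives Cambrian, Ordovician, Silurian.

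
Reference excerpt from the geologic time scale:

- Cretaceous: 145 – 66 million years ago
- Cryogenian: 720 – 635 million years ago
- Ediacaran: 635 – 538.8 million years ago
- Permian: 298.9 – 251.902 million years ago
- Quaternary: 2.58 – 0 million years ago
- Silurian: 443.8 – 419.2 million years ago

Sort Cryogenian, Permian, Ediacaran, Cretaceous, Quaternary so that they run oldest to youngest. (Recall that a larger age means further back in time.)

Read off each span (Ma): Cryogenian 720–635; Permian 298.9–251.902; Ediacaran 635–538.8; Cretaceous 145–66; Quaternary 2.58–0.
Larger Ma is older, so oldest→youngest is Cryogenian, Ediacaran, Permian, Cretaceous, Quaternary.

Cryogenian, Ediacaran, Permian, Cretaceous, Quaternary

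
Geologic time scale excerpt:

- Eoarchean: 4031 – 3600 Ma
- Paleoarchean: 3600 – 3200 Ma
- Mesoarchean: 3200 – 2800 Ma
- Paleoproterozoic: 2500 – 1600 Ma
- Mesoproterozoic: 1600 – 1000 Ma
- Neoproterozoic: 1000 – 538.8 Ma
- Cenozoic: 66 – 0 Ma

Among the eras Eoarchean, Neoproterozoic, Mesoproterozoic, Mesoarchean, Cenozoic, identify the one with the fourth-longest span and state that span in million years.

Durations: Eoarchean 431; Neoproterozoic 461.2; Mesoproterozoic 600; Mesoarchean 400; Cenozoic 66 Myr.
Sorted longest-first: Mesoproterozoic (600), Neoproterozoic (461.2), Eoarchean (431), Mesoarchean (400), Cenozoic (66).
The fourth longest is Mesoarchean at 400 Myr.

Mesoarchean, 400 million years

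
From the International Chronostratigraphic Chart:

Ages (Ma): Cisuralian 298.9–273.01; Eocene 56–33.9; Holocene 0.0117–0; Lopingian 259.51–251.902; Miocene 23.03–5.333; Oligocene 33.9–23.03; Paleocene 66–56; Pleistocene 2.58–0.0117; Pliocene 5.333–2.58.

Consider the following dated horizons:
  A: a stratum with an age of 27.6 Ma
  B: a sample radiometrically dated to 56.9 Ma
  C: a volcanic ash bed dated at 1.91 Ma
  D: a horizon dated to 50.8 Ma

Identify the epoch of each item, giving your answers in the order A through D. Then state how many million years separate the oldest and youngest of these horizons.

A: 27.6 Ma lies in 33.9–23.03 Ma, so Oligocene.
B: 56.9 Ma lies in 66–56 Ma, so Paleocene.
C: 1.91 Ma lies in 2.58–0.0117 Ma, so Pleistocene.
D: 50.8 Ma lies in 56–33.9 Ma, so Eocene.
Oldest = 56.9 Ma, youngest = 1.91 Ma → span 54.99 Myr.

A — Oligocene; B — Paleocene; C — Pleistocene; D — Eocene; span 54.99 million years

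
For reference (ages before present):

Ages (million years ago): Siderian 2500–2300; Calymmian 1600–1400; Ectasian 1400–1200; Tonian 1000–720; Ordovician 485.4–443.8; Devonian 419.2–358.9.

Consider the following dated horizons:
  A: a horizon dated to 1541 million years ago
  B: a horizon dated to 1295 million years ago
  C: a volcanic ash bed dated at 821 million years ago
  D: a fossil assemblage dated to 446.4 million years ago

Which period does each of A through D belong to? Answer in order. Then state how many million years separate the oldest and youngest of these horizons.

A: 1541 Ma lies in 1600–1400 Ma, so Calymmian.
B: 1295 Ma lies in 1400–1200 Ma, so Ectasian.
C: 821 Ma lies in 1000–720 Ma, so Tonian.
D: 446.4 Ma lies in 485.4–443.8 Ma, so Ordovician.
Oldest = 1541 Ma, youngest = 446.4 Ma → span 1094.6 Myr.

A — Calymmian; B — Ectasian; C — Tonian; D — Ordovician; span 1094.6 million years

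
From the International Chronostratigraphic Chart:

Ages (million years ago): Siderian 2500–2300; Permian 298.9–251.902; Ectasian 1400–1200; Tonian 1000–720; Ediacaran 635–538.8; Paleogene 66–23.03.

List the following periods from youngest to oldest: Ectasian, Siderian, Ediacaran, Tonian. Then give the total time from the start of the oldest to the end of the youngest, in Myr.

Start ages (Ma): Siderian 2500, Ectasian 1400, Tonian 1000, Ediacaran 635.
Ordered youngest to oldest: Ediacaran, Tonian, Ectasian, Siderian.
Span = 2500 − 538.8 = 1961.2 Myr.

Ediacaran → Tonian → Ectasian → Siderian; total span 1961.2 Myr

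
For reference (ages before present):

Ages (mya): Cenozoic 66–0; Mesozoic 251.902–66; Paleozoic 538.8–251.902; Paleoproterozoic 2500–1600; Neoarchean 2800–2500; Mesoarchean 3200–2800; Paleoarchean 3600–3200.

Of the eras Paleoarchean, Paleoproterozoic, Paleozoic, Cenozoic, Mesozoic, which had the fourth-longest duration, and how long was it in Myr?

Start − end for each: Paleoarchean 3600 − 3200 = 400; Paleoproterozoic 2500 − 1600 = 900; Paleozoic 538.8 − 251.902 = 286.898; Cenozoic 66 − 0 = 66; Mesozoic 251.902 − 66 = 185.902.
Ranking these from longest: Paleoproterozoic > Paleoarchean > Paleozoic > Mesozoic > Cenozoic.
Position 4 in that ranking is Mesozoic, which lasted 185.902 Myr.

Mesozoic, 185.902 million years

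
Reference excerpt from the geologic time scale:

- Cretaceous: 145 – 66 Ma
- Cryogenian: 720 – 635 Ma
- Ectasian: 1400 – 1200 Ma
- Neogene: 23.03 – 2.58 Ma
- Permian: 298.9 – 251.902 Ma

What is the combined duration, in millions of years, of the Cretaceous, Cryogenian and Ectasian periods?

Duration is start − end for each: (145 − 66) + (720 − 635) + (1400 − 1200).
That is 79 + 85 + 200, which totals 364 million years.

364 million years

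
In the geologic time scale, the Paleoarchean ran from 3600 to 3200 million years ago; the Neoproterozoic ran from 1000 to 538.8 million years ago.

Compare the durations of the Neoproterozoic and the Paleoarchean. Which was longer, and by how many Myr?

Neoproterozoic: 1000 − 538.8 = 461.2 Myr.
Paleoarchean: 3600 − 3200 = 400 Myr.
Difference: 461.2 − 400 = 61.2 Myr, so the Neoproterozoic was longer.

Neoproterozoic, by 61.2 million years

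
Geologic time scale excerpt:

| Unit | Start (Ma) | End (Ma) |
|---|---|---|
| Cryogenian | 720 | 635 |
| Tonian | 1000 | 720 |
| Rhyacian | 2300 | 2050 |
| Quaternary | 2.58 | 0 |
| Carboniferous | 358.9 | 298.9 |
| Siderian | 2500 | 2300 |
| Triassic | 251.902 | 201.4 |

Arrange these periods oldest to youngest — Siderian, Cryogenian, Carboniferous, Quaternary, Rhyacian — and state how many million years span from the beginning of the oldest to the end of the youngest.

Siderian, Rhyacian, Cryogenian, Carboniferous, Quaternary; total span 2500 Myr

From the excerpt: Siderian 2500–2300; Cryogenian 720–635; Carboniferous 358.9–298.9; Quaternary 2.58–0; Rhyacian 2300–2050 (Ma).
Larger Ma is earlier, so the oldest is Siderian and the youngest is Quaternary; oldest to youngest: Siderian, Rhyacian, Cryogenian, Carboniferous, Quaternary.
Oldest start 2500 minus youngest end 0 gives 2500 Myr overall.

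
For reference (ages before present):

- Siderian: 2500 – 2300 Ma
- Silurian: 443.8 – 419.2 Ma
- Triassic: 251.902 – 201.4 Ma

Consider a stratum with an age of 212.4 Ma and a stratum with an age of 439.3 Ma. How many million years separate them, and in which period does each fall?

226.9 million years apart; the first in the Triassic, the second in the Silurian

Elapsed time: 439.3 − 212.4 = 226.9 Myr.
212.4 Ma lies within 251.902–201.4 Ma: Triassic.
439.3 Ma lies within 443.8–419.2 Ma: Silurian.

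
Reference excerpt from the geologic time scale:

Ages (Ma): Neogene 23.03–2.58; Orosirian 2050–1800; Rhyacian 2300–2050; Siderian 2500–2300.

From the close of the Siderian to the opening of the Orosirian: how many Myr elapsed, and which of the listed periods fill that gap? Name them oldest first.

The Siderian closes at 2300 Ma and the Orosirian opens at 2050 Ma, so the interval is 2300 − 2050 = 250 Myr.
A period fits inside if it starts at or after 2300 Ma and ends at or before 2050 Ma; oldest first that gives Rhyacian.

250 million years; Rhyacian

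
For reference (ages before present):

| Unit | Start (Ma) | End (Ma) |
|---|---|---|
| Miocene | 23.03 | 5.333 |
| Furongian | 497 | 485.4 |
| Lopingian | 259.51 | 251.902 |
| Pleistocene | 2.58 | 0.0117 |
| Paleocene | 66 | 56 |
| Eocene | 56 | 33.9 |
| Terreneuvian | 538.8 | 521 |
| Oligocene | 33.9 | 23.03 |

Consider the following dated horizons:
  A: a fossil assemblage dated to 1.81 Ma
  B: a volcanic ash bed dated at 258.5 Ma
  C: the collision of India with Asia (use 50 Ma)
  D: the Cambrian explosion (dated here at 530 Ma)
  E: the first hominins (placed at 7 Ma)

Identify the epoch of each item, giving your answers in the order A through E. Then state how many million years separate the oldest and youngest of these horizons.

Match each age against the start–end ranges in the excerpt: A = 1.81 Ma → Pleistocene (2.58–0.0117); B = 258.5 Ma → Lopingian (259.51–251.902); C = 50 Ma → Eocene (56–33.9); D = 530 Ma → Terreneuvian (538.8–521); E = 7 Ma → Miocene (23.03–5.333).
The largest age is 530 Ma and the smallest is 1.81 Ma; their difference is 528.19 Myr.

A — Pleistocene; B — Lopingian; C — Eocene; D — Terreneuvian; E — Miocene; span 528.19 million years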